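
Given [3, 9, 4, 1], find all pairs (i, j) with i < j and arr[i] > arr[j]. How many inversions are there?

Finding inversions in [3, 9, 4, 1]:

(0, 3): arr[0]=3 > arr[3]=1
(1, 2): arr[1]=9 > arr[2]=4
(1, 3): arr[1]=9 > arr[3]=1
(2, 3): arr[2]=4 > arr[3]=1

Total inversions: 4

The array has 4 inversion(s): (0,3), (1,2), (1,3), (2,3). Each pair (i,j) satisfies i < j and arr[i] > arr[j].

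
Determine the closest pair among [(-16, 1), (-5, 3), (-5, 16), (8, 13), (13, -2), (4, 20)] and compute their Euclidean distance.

Computing all pairwise distances among 6 points:

d((-16, 1), (-5, 3)) = 11.1803
d((-16, 1), (-5, 16)) = 18.6011
d((-16, 1), (8, 13)) = 26.8328
d((-16, 1), (13, -2)) = 29.1548
d((-16, 1), (4, 20)) = 27.5862
d((-5, 3), (-5, 16)) = 13.0
d((-5, 3), (8, 13)) = 16.4012
d((-5, 3), (13, -2)) = 18.6815
d((-5, 3), (4, 20)) = 19.2354
d((-5, 16), (8, 13)) = 13.3417
d((-5, 16), (13, -2)) = 25.4558
d((-5, 16), (4, 20)) = 9.8489
d((8, 13), (13, -2)) = 15.8114
d((8, 13), (4, 20)) = 8.0623 <-- minimum
d((13, -2), (4, 20)) = 23.7697

Closest pair: (8, 13) and (4, 20) with distance 8.0623

The closest pair is (8, 13) and (4, 20) with Euclidean distance 8.0623. For 6 points, brute-force pairwise comparison is shown above. For large n, the divide-and-conquer algorithm (sort by x, recurse on halves, check the dividing strip) achieves O(n log n).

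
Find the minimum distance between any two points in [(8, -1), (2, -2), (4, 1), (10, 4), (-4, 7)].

Computing all pairwise distances among 5 points:

d((8, -1), (2, -2)) = 6.0828
d((8, -1), (4, 1)) = 4.4721
d((8, -1), (10, 4)) = 5.3852
d((8, -1), (-4, 7)) = 14.4222
d((2, -2), (4, 1)) = 3.6056 <-- minimum
d((2, -2), (10, 4)) = 10.0
d((2, -2), (-4, 7)) = 10.8167
d((4, 1), (10, 4)) = 6.7082
d((4, 1), (-4, 7)) = 10.0
d((10, 4), (-4, 7)) = 14.3178

Closest pair: (2, -2) and (4, 1) with distance 3.6056

The closest pair is (2, -2) and (4, 1) with Euclidean distance 3.6056. For 5 points, brute-force pairwise comparison is shown above. For large n, the divide-and-conquer algorithm (sort by x, recurse on halves, check the dividing strip) achieves O(n log n).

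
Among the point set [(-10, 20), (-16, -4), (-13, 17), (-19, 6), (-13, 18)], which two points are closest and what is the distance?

Computing all pairwise distances among 5 points:

d((-10, 20), (-16, -4)) = 24.7386
d((-10, 20), (-13, 17)) = 4.2426
d((-10, 20), (-19, 6)) = 16.6433
d((-10, 20), (-13, 18)) = 3.6056
d((-16, -4), (-13, 17)) = 21.2132
d((-16, -4), (-19, 6)) = 10.4403
d((-16, -4), (-13, 18)) = 22.2036
d((-13, 17), (-19, 6)) = 12.53
d((-13, 17), (-13, 18)) = 1.0 <-- minimum
d((-19, 6), (-13, 18)) = 13.4164

Closest pair: (-13, 17) and (-13, 18) with distance 1.0

The closest pair is (-13, 17) and (-13, 18) with Euclidean distance 1.0. For 5 points, brute-force pairwise comparison is shown above. For large n, the divide-and-conquer algorithm (sort by x, recurse on halves, check the dividing strip) achieves O(n log n).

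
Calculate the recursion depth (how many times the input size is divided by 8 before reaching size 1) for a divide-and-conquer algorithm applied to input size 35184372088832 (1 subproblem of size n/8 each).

For divide and conquer with division factor 8:

Problem sizes at each level:
Level 0: 35184372088832
Level 1: 4398046511104
Level 2: 549755813888
Level 3: 68719476736
Level 4: 8589934592
Level 5: 1073741824
Level 6: 134217728
Level 7: 16777216
Level 8: 2097152
Level 9: 262144
Level 10: 32768
Level 11: 4096
Level 12: 512
Level 13: 64
Level 14: 8
Level 15: 1

The root is level 0 and the size-1 base case is level 15 (the tree spans levels 0 through 15, i.e. 16 levels counting the root), so the depth is the number of divisions: log_8(35184372088832) = 15

The recursion tree depth is log_8(35184372088832) = 15. At each level, the problem size is divided by 8, so it takes 15 divisions to reduce to a base case of size 1. The algorithm makes 1 recursive call at each level.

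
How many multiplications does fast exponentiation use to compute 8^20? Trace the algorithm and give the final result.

Computing 8^20 by squaring (build up from 8^1; each line after the first costs one multiplication):

8^1 = 8
8^2 = (8^1)^2 = 8^2 = 64
8^4 = (8^2)^2 = 64^2 = 4096
8^5 = 8 * 8^4 = 8 * 4096 = 32768
8^10 = (8^5)^2 = 32768^2 = 1073741824
8^20 = (8^10)^2 = 1073741824^2 = 1152921504606846976

Result: 1152921504606846976
Multiplications needed: 5 (5 lines after 8^1)

8^20 = 1152921504606846976. Using exponentiation by squaring, this requires 5 multiplications. The key idea: if the exponent is even, square the half-power; if odd, multiply by the base once.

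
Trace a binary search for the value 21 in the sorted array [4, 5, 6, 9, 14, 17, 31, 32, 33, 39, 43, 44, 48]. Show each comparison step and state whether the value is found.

Binary search for 21 in [4, 5, 6, 9, 14, 17, 31, 32, 33, 39, 43, 44, 48]:

lo=0, hi=12, mid=6, arr[mid]=31 -> 31 > 21, search left half
lo=0, hi=5, mid=2, arr[mid]=6 -> 6 < 21, search right half
lo=3, hi=5, mid=4, arr[mid]=14 -> 14 < 21, search right half
lo=5, hi=5, mid=5, arr[mid]=17 -> 17 < 21, search right half
lo=6 > hi=5, target 21 not found

Binary search determines that 21 is not in the array after 4 comparisons. The search space was exhausted without finding the target.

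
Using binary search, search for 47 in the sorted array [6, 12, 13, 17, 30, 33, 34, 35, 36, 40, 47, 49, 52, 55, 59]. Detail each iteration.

Binary search for 47 in [6, 12, 13, 17, 30, 33, 34, 35, 36, 40, 47, 49, 52, 55, 59]:

lo=0, hi=14, mid=7, arr[mid]=35 -> 35 < 47, search right half
lo=8, hi=14, mid=11, arr[mid]=49 -> 49 > 47, search left half
lo=8, hi=10, mid=9, arr[mid]=40 -> 40 < 47, search right half
lo=10, hi=10, mid=10, arr[mid]=47 -> Found target at index 10!

Binary search finds 47 at index 10 after 4 comparisons. The search repeatedly halves the search space by comparing with the middle element.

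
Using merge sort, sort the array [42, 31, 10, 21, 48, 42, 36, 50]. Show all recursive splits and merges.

Merge sort trace:

Split: [42, 31, 10, 21, 48, 42, 36, 50] -> [42, 31, 10, 21] and [48, 42, 36, 50]
  Split: [42, 31, 10, 21] -> [42, 31] and [10, 21]
    Split: [42, 31] -> [42] and [31]
    Merge: [42] + [31] -> [31, 42]
    Split: [10, 21] -> [10] and [21]
    Merge: [10] + [21] -> [10, 21]
  Merge: [31, 42] + [10, 21] -> [10, 21, 31, 42]
  Split: [48, 42, 36, 50] -> [48, 42] and [36, 50]
    Split: [48, 42] -> [48] and [42]
    Merge: [48] + [42] -> [42, 48]
    Split: [36, 50] -> [36] and [50]
    Merge: [36] + [50] -> [36, 50]
  Merge: [42, 48] + [36, 50] -> [36, 42, 48, 50]
Merge: [10, 21, 31, 42] + [36, 42, 48, 50] -> [10, 21, 31, 36, 42, 42, 48, 50]

Final sorted array: [10, 21, 31, 36, 42, 42, 48, 50]

The merge sort proceeds by recursively splitting the array and merging sorted halves.
After all merges, the sorted array is [10, 21, 31, 36, 42, 42, 48, 50].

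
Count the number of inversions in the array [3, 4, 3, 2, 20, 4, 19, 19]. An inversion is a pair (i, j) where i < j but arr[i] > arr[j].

Finding inversions in [3, 4, 3, 2, 20, 4, 19, 19]:

(0, 3): arr[0]=3 > arr[3]=2
(1, 2): arr[1]=4 > arr[2]=3
(1, 3): arr[1]=4 > arr[3]=2
(2, 3): arr[2]=3 > arr[3]=2
(4, 5): arr[4]=20 > arr[5]=4
(4, 6): arr[4]=20 > arr[6]=19
(4, 7): arr[4]=20 > arr[7]=19

Total inversions: 7

The array has 7 inversion(s): (0,3), (1,2), (1,3), (2,3), (4,5), (4,6), (4,7). Each pair (i,j) satisfies i < j and arr[i] > arr[j].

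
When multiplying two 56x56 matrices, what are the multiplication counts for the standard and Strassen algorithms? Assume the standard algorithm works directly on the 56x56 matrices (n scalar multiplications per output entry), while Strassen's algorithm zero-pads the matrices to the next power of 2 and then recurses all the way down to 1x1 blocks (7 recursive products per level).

Matrix multiplication for 56x56 matrices:

Strassen's algorithm requires power-of-2 dimensions. Pad 56x56 to 64x64 (next power of 2).

Standard algorithm: 56^3 = 175616 multiplications
Strassen's algorithm: 7^(log2(64)) = 7^6 = 117649 multiplications
Savings: 175616 - 117649 = 57967 multiplications

Standard: 175616 multiplications (56^3). Strassen: 117649 multiplications (7^6, after padding to 64x64). Strassen reduces 8 recursive multiplications to 7 at each level.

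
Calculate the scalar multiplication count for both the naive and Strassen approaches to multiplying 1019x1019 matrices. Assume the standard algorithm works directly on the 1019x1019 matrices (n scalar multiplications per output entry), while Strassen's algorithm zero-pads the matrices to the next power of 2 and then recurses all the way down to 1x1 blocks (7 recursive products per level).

Matrix multiplication for 1019x1019 matrices:

Strassen's algorithm requires power-of-2 dimensions. Pad 1019x1019 to 1024x1024 (next power of 2).

Standard algorithm: 1019^3 = 1058089859 multiplications
Strassen's algorithm: 7^(log2(1024)) = 7^10 = 282475249 multiplications
Savings: 1058089859 - 282475249 = 775614610 multiplications

Standard: 1058089859 multiplications (1019^3). Strassen: 282475249 multiplications (7^10, after padding to 1024x1024). Strassen reduces 8 recursive multiplications to 7 at each level.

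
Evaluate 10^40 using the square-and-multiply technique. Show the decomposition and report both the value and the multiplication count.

Computing 10^40 by squaring (build up from 10^1; each line after the first costs one multiplication):

10^1 = 10
10^2 = (10^1)^2 = 10^2 = 100
10^4 = (10^2)^2 = 100^2 = 10000
10^5 = 10 * 10^4 = 10 * 10000 = 100000
10^10 = (10^5)^2 = 100000^2 = 10000000000
10^20 = (10^10)^2 = 10000000000^2 = 100000000000000000000
10^40 = (10^20)^2 = 100000000000000000000^2 = 10000000000000000000000000000000000000000

Result: 10000000000000000000000000000000000000000
Multiplications needed: 6 (6 lines after 10^1)

10^40 = 10000000000000000000000000000000000000000. Using exponentiation by squaring, this requires 6 multiplications. The key idea: if the exponent is even, square the half-power; if odd, multiply by the base once.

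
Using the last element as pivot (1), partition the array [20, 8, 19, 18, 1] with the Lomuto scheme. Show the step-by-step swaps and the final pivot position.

Lomuto partition with pivot = 1:

Initial array: [20, 8, 19, 18, 1]

arr[0]=20 > 1: no swap
arr[1]=8 > 1: no swap
arr[2]=19 > 1: no swap
arr[3]=18 > 1: no swap

Place pivot at position 0: [1, 8, 19, 18, 20]
Pivot position: 0

After partitioning with pivot 1, the array becomes [1, 8, 19, 18, 20]. The pivot is placed at index 0. All elements to the left of the pivot are <= 1, and all elements to the right are > 1.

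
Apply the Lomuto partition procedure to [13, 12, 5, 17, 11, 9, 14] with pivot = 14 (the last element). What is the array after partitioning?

Lomuto partition with pivot = 14:

Initial array: [13, 12, 5, 17, 11, 9, 14]

arr[0]=13 <= 14: swap with position 0, array becomes [13, 12, 5, 17, 11, 9, 14]
arr[1]=12 <= 14: swap with position 1, array becomes [13, 12, 5, 17, 11, 9, 14]
arr[2]=5 <= 14: swap with position 2, array becomes [13, 12, 5, 17, 11, 9, 14]
arr[3]=17 > 14: no swap
arr[4]=11 <= 14: swap with position 3, array becomes [13, 12, 5, 11, 17, 9, 14]
arr[5]=9 <= 14: swap with position 4, array becomes [13, 12, 5, 11, 9, 17, 14]

Place pivot at position 5: [13, 12, 5, 11, 9, 14, 17]
Pivot position: 5

After partitioning with pivot 14, the array becomes [13, 12, 5, 11, 9, 14, 17]. The pivot is placed at index 5. All elements to the left of the pivot are <= 14, and all elements to the right are > 14.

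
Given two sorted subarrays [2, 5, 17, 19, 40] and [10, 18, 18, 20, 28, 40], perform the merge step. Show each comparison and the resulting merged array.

Merging process:

Compare 2 vs 10: take 2 from left. Merged: [2]
Compare 5 vs 10: take 5 from left. Merged: [2, 5]
Compare 17 vs 10: take 10 from right. Merged: [2, 5, 10]
Compare 17 vs 18: take 17 from left. Merged: [2, 5, 10, 17]
Compare 19 vs 18: take 18 from right. Merged: [2, 5, 10, 17, 18]
Compare 19 vs 18: take 18 from right. Merged: [2, 5, 10, 17, 18, 18]
Compare 19 vs 20: take 19 from left. Merged: [2, 5, 10, 17, 18, 18, 19]
Compare 40 vs 20: take 20 from right. Merged: [2, 5, 10, 17, 18, 18, 19, 20]
Compare 40 vs 28: take 28 from right. Merged: [2, 5, 10, 17, 18, 18, 19, 20, 28]
Compare 40 vs 40: take 40 from left. Merged: [2, 5, 10, 17, 18, 18, 19, 20, 28, 40]
Append remaining from right: [40]. Merged: [2, 5, 10, 17, 18, 18, 19, 20, 28, 40, 40]

Final merged array: [2, 5, 10, 17, 18, 18, 19, 20, 28, 40, 40]
Total comparisons: 10

The merged array is [2, 5, 10, 17, 18, 18, 19, 20, 28, 40, 40], requiring 10 comparisons. The merge step runs in O(n) time where n is the total number of elements.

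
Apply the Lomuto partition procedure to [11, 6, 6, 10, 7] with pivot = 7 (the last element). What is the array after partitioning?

Lomuto partition with pivot = 7:

Initial array: [11, 6, 6, 10, 7]

arr[0]=11 > 7: no swap
arr[1]=6 <= 7: swap with position 0, array becomes [6, 11, 6, 10, 7]
arr[2]=6 <= 7: swap with position 1, array becomes [6, 6, 11, 10, 7]
arr[3]=10 > 7: no swap

Place pivot at position 2: [6, 6, 7, 10, 11]
Pivot position: 2

After partitioning with pivot 7, the array becomes [6, 6, 7, 10, 11]. The pivot is placed at index 2. All elements to the left of the pivot are <= 7, and all elements to the right are > 7.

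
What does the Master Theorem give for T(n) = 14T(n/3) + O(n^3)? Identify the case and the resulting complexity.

Master Theorem for T(n) = 14T(n/3) + O(n^3):

a = 14, b = 3, c = 3
log_b(a) = log_3(14) = 2.4022

Case 3: c = 3 > log_3(14) = 2.4022
T(n) = O(n^3) = O(n^3)

For T(n) = 14T(n/3) + O(n^3): log_3(14) = 2.4022. This is Case 3 of the Master Theorem (c > log_b(a), work dominated by root), giving O(n^3).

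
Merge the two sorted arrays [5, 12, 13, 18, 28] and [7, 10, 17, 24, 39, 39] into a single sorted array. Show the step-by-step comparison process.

Merging process:

Compare 5 vs 7: take 5 from left. Merged: [5]
Compare 12 vs 7: take 7 from right. Merged: [5, 7]
Compare 12 vs 10: take 10 from right. Merged: [5, 7, 10]
Compare 12 vs 17: take 12 from left. Merged: [5, 7, 10, 12]
Compare 13 vs 17: take 13 from left. Merged: [5, 7, 10, 12, 13]
Compare 18 vs 17: take 17 from right. Merged: [5, 7, 10, 12, 13, 17]
Compare 18 vs 24: take 18 from left. Merged: [5, 7, 10, 12, 13, 17, 18]
Compare 28 vs 24: take 24 from right. Merged: [5, 7, 10, 12, 13, 17, 18, 24]
Compare 28 vs 39: take 28 from left. Merged: [5, 7, 10, 12, 13, 17, 18, 24, 28]
Append remaining from right: [39, 39]. Merged: [5, 7, 10, 12, 13, 17, 18, 24, 28, 39, 39]

Final merged array: [5, 7, 10, 12, 13, 17, 18, 24, 28, 39, 39]
Total comparisons: 9

The merged array is [5, 7, 10, 12, 13, 17, 18, 24, 28, 39, 39], requiring 9 comparisons. The merge step runs in O(n) time where n is the total number of elements.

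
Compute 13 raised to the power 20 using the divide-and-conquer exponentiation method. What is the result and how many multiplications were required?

Computing 13^20 by squaring (build up from 13^1; each line after the first costs one multiplication):

13^1 = 13
13^2 = (13^1)^2 = 13^2 = 169
13^4 = (13^2)^2 = 169^2 = 28561
13^5 = 13 * 13^4 = 13 * 28561 = 371293
13^10 = (13^5)^2 = 371293^2 = 137858491849
13^20 = (13^10)^2 = 137858491849^2 = 19004963774880799438801

Result: 19004963774880799438801
Multiplications needed: 5 (5 lines after 13^1)

13^20 = 19004963774880799438801. Using exponentiation by squaring, this requires 5 multiplications. The key idea: if the exponent is even, square the half-power; if odd, multiply by the base once.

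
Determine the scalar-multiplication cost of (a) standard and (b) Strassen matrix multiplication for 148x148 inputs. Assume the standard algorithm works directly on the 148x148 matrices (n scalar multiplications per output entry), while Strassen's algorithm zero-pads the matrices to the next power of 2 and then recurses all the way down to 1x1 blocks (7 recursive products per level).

Matrix multiplication for 148x148 matrices:

Strassen's algorithm requires power-of-2 dimensions. Pad 148x148 to 256x256 (next power of 2).

Standard algorithm: 148^3 = 3241792 multiplications
Strassen's algorithm: 7^(log2(256)) = 7^8 = 5764801 multiplications
Difference: 3241792 - 5764801 = -2523009 (Strassen uses MORE here due to padding overhead — for small or just-over-power-of-2 n, padding can outweigh the per-level savings)

Standard: 3241792 multiplications (148^3). Strassen: 5764801 multiplications (7^8, after padding to 256x256). Strassen reduces 8 recursive multiplications to 7 at each level.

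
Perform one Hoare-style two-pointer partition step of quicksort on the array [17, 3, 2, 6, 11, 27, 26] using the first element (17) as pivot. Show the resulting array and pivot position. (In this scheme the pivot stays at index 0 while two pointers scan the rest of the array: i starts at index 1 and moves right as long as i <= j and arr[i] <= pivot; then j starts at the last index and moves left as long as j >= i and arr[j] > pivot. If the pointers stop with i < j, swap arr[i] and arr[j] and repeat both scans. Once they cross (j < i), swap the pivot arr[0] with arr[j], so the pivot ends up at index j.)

Hoare-style two-pointer partition with pivot = 17:

Initial array: [17, 3, 2, 6, 11, 27, 26]

Pointers start at i = 1, j = 6.
i ends at 5, j ends at 4: the pointers have crossed (j < i), so scanning stops.

Swap pivot arr[0] with arr[4] to place pivot at position 4: [11, 3, 2, 6, 17, 27, 26]
Pivot position: 4

After partitioning with pivot 17, the array becomes [11, 3, 2, 6, 17, 27, 26]. The pivot is placed at index 4. All elements to the left of the pivot are <= 17, and all elements to the right are > 17.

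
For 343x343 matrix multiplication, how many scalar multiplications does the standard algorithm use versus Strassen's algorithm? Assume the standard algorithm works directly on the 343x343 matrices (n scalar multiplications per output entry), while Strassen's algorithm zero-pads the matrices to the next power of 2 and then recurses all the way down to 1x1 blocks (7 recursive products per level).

Matrix multiplication for 343x343 matrices:

Strassen's algorithm requires power-of-2 dimensions. Pad 343x343 to 512x512 (next power of 2).

Standard algorithm: 343^3 = 40353607 multiplications
Strassen's algorithm: 7^(log2(512)) = 7^9 = 40353607 multiplications
Savings: 40353607 - 40353607 = 0 multiplications

Standard: 40353607 multiplications (343^3). Strassen: 40353607 multiplications (7^9, after padding to 512x512). Strassen reduces 8 recursive multiplications to 7 at each level.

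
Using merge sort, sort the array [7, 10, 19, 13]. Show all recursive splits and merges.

Merge sort trace:

Split: [7, 10, 19, 13] -> [7, 10] and [19, 13]
  Split: [7, 10] -> [7] and [10]
  Merge: [7] + [10] -> [7, 10]
  Split: [19, 13] -> [19] and [13]
  Merge: [19] + [13] -> [13, 19]
Merge: [7, 10] + [13, 19] -> [7, 10, 13, 19]

Final sorted array: [7, 10, 13, 19]

The merge sort proceeds by recursively splitting the array and merging sorted halves.
After all merges, the sorted array is [7, 10, 13, 19].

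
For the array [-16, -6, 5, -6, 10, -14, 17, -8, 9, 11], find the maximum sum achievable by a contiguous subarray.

Using Kadane's algorithm on [-16, -6, 5, -6, 10, -14, 17, -8, 9, 11]:

Scanning through the array:
Position 1 (value -6): max_ending_here = -6, max_so_far = -6
Position 2 (value 5): max_ending_here = 5, max_so_far = 5
Position 3 (value -6): max_ending_here = -1, max_so_far = 5
Position 4 (value 10): max_ending_here = 10, max_so_far = 10
Position 5 (value -14): max_ending_here = -4, max_so_far = 10
Position 6 (value 17): max_ending_here = 17, max_so_far = 17
Position 7 (value -8): max_ending_here = 9, max_so_far = 17
Position 8 (value 9): max_ending_here = 18, max_so_far = 18
Position 9 (value 11): max_ending_here = 29, max_so_far = 29

Maximum subarray: [17, -8, 9, 11]
Maximum sum: 29

The maximum subarray is [17, -8, 9, 11] with sum 29. This subarray runs from index 6 to index 9.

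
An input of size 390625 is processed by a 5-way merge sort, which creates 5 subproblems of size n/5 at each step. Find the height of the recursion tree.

For divide and conquer with division factor 5:

Problem sizes at each level:
Level 0: 390625
Level 1: 78125
Level 2: 15625
Level 3: 3125
Level 4: 625
Level 5: 125
Level 6: 25
Level 7: 5
Level 8: 1

The root is level 0 and the size-1 base case is level 8 (the tree spans levels 0 through 8, i.e. 9 levels counting the root), so the depth is the number of divisions: log_5(390625) = 8

The recursion tree depth is log_5(390625) = 8. At each level, the problem size is divided by 5, so it takes 8 divisions to reduce to a base case of size 1. The algorithm makes 5 recursive calls at each level.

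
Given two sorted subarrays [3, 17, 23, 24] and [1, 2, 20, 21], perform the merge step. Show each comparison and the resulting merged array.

Merging process:

Compare 3 vs 1: take 1 from right. Merged: [1]
Compare 3 vs 2: take 2 from right. Merged: [1, 2]
Compare 3 vs 20: take 3 from left. Merged: [1, 2, 3]
Compare 17 vs 20: take 17 from left. Merged: [1, 2, 3, 17]
Compare 23 vs 20: take 20 from right. Merged: [1, 2, 3, 17, 20]
Compare 23 vs 21: take 21 from right. Merged: [1, 2, 3, 17, 20, 21]
Append remaining from left: [23, 24]. Merged: [1, 2, 3, 17, 20, 21, 23, 24]

Final merged array: [1, 2, 3, 17, 20, 21, 23, 24]
Total comparisons: 6

The merged array is [1, 2, 3, 17, 20, 21, 23, 24], requiring 6 comparisons. The merge step runs in O(n) time where n is the total number of elements.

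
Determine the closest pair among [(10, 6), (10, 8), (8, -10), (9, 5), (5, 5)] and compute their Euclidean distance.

Computing all pairwise distances among 5 points:

d((10, 6), (10, 8)) = 2.0
d((10, 6), (8, -10)) = 16.1245
d((10, 6), (9, 5)) = 1.4142 <-- minimum
d((10, 6), (5, 5)) = 5.099
d((10, 8), (8, -10)) = 18.1108
d((10, 8), (9, 5)) = 3.1623
d((10, 8), (5, 5)) = 5.831
d((8, -10), (9, 5)) = 15.0333
d((8, -10), (5, 5)) = 15.2971
d((9, 5), (5, 5)) = 4.0

Closest pair: (10, 6) and (9, 5) with distance 1.4142

The closest pair is (10, 6) and (9, 5) with Euclidean distance 1.4142. For 5 points, brute-force pairwise comparison is shown above. For large n, the divide-and-conquer algorithm (sort by x, recurse on halves, check the dividing strip) achieves O(n log n).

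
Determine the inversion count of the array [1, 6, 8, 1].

Finding inversions in [1, 6, 8, 1]:

(1, 3): arr[1]=6 > arr[3]=1
(2, 3): arr[2]=8 > arr[3]=1

Total inversions: 2

The array has 2 inversion(s): (1,3), (2,3). Each pair (i,j) satisfies i < j and arr[i] > arr[j].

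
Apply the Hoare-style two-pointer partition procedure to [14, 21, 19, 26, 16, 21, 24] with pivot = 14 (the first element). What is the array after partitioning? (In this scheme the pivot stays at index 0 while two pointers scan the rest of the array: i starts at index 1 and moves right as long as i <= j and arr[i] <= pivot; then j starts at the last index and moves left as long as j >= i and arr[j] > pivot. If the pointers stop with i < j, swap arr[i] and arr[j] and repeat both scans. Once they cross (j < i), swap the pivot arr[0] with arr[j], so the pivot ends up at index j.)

Hoare-style two-pointer partition with pivot = 14:

Initial array: [14, 21, 19, 26, 16, 21, 24]

Pointers start at i = 1, j = 6.
i ends at 1, j ends at 0: the pointers have crossed (j < i), so scanning stops.

j = 0, so swapping arr[0] with arr[j] leaves the pivot at position 0: [14, 21, 19, 26, 16, 21, 24]
Pivot position: 0

After partitioning with pivot 14, the array becomes [14, 21, 19, 26, 16, 21, 24]. The pivot is placed at index 0. All elements to the left of the pivot are <= 14, and all elements to the right are > 14.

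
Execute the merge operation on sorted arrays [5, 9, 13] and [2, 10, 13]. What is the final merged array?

Merging process:

Compare 5 vs 2: take 2 from right. Merged: [2]
Compare 5 vs 10: take 5 from left. Merged: [2, 5]
Compare 9 vs 10: take 9 from left. Merged: [2, 5, 9]
Compare 13 vs 10: take 10 from right. Merged: [2, 5, 9, 10]
Compare 13 vs 13: take 13 from left. Merged: [2, 5, 9, 10, 13]
Append remaining from right: [13]. Merged: [2, 5, 9, 10, 13, 13]

Final merged array: [2, 5, 9, 10, 13, 13]
Total comparisons: 5

The merged array is [2, 5, 9, 10, 13, 13], requiring 5 comparisons. The merge step runs in O(n) time where n is the total number of elements.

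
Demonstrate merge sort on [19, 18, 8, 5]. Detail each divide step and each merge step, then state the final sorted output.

Merge sort trace:

Split: [19, 18, 8, 5] -> [19, 18] and [8, 5]
  Split: [19, 18] -> [19] and [18]
  Merge: [19] + [18] -> [18, 19]
  Split: [8, 5] -> [8] and [5]
  Merge: [8] + [5] -> [5, 8]
Merge: [18, 19] + [5, 8] -> [5, 8, 18, 19]

Final sorted array: [5, 8, 18, 19]

The merge sort proceeds by recursively splitting the array and merging sorted halves.
After all merges, the sorted array is [5, 8, 18, 19].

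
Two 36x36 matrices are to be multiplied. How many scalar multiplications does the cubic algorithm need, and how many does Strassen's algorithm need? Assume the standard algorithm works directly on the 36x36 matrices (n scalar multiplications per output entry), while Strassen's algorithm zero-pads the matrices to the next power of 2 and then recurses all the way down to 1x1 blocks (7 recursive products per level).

Matrix multiplication for 36x36 matrices:

Strassen's algorithm requires power-of-2 dimensions. Pad 36x36 to 64x64 (next power of 2).

Standard algorithm: 36^3 = 46656 multiplications
Strassen's algorithm: 7^(log2(64)) = 7^6 = 117649 multiplications
Difference: 46656 - 117649 = -70993 (Strassen uses MORE here due to padding overhead — for small or just-over-power-of-2 n, padding can outweigh the per-level savings)

Standard: 46656 multiplications (36^3). Strassen: 117649 multiplications (7^6, after padding to 64x64). Strassen reduces 8 recursive multiplications to 7 at each level.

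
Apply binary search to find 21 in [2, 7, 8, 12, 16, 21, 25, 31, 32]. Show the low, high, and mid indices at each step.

Binary search for 21 in [2, 7, 8, 12, 16, 21, 25, 31, 32]:

lo=0, hi=8, mid=4, arr[mid]=16 -> 16 < 21, search right half
lo=5, hi=8, mid=6, arr[mid]=25 -> 25 > 21, search left half
lo=5, hi=5, mid=5, arr[mid]=21 -> Found target at index 5!

Binary search finds 21 at index 5 after 3 comparisons. The search repeatedly halves the search space by comparing with the middle element.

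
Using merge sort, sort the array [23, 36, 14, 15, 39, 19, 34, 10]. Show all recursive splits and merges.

Merge sort trace:

Split: [23, 36, 14, 15, 39, 19, 34, 10] -> [23, 36, 14, 15] and [39, 19, 34, 10]
  Split: [23, 36, 14, 15] -> [23, 36] and [14, 15]
    Split: [23, 36] -> [23] and [36]
    Merge: [23] + [36] -> [23, 36]
    Split: [14, 15] -> [14] and [15]
    Merge: [14] + [15] -> [14, 15]
  Merge: [23, 36] + [14, 15] -> [14, 15, 23, 36]
  Split: [39, 19, 34, 10] -> [39, 19] and [34, 10]
    Split: [39, 19] -> [39] and [19]
    Merge: [39] + [19] -> [19, 39]
    Split: [34, 10] -> [34] and [10]
    Merge: [34] + [10] -> [10, 34]
  Merge: [19, 39] + [10, 34] -> [10, 19, 34, 39]
Merge: [14, 15, 23, 36] + [10, 19, 34, 39] -> [10, 14, 15, 19, 23, 34, 36, 39]

Final sorted array: [10, 14, 15, 19, 23, 34, 36, 39]

The merge sort proceeds by recursively splitting the array and merging sorted halves.
After all merges, the sorted array is [10, 14, 15, 19, 23, 34, 36, 39].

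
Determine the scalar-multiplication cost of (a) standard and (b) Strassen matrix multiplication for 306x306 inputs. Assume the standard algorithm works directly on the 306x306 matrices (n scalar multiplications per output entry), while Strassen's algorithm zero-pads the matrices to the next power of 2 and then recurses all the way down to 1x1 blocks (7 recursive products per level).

Matrix multiplication for 306x306 matrices:

Strassen's algorithm requires power-of-2 dimensions. Pad 306x306 to 512x512 (next power of 2).

Standard algorithm: 306^3 = 28652616 multiplications
Strassen's algorithm: 7^(log2(512)) = 7^9 = 40353607 multiplications
Difference: 28652616 - 40353607 = -11700991 (Strassen uses MORE here due to padding overhead — for small or just-over-power-of-2 n, padding can outweigh the per-level savings)

Standard: 28652616 multiplications (306^3). Strassen: 40353607 multiplications (7^9, after padding to 512x512). Strassen reduces 8 recursive multiplications to 7 at each level.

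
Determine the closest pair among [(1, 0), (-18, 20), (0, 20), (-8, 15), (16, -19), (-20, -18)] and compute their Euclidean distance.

Computing all pairwise distances among 6 points:

d((1, 0), (-18, 20)) = 27.5862
d((1, 0), (0, 20)) = 20.025
d((1, 0), (-8, 15)) = 17.4929
d((1, 0), (16, -19)) = 24.2074
d((1, 0), (-20, -18)) = 27.6586
d((-18, 20), (0, 20)) = 18.0
d((-18, 20), (-8, 15)) = 11.1803
d((-18, 20), (16, -19)) = 51.7397
d((-18, 20), (-20, -18)) = 38.0526
d((0, 20), (-8, 15)) = 9.434 <-- minimum
d((0, 20), (16, -19)) = 42.1545
d((0, 20), (-20, -18)) = 42.9418
d((-8, 15), (16, -19)) = 41.6173
d((-8, 15), (-20, -18)) = 35.1141
d((16, -19), (-20, -18)) = 36.0139

Closest pair: (0, 20) and (-8, 15) with distance 9.434

The closest pair is (0, 20) and (-8, 15) with Euclidean distance 9.434. For 6 points, brute-force pairwise comparison is shown above. For large n, the divide-and-conquer algorithm (sort by x, recurse on halves, check the dividing strip) achieves O(n log n).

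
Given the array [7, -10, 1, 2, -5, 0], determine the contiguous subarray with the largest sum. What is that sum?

Using Kadane's algorithm on [7, -10, 1, 2, -5, 0]:

Scanning through the array:
Position 1 (value -10): max_ending_here = -3, max_so_far = 7
Position 2 (value 1): max_ending_here = 1, max_so_far = 7
Position 3 (value 2): max_ending_here = 3, max_so_far = 7
Position 4 (value -5): max_ending_here = -2, max_so_far = 7
Position 5 (value 0): max_ending_here = 0, max_so_far = 7

Maximum subarray: [7]
Maximum sum: 7

The maximum subarray is [7] with sum 7. This subarray runs from index 0 to index 0.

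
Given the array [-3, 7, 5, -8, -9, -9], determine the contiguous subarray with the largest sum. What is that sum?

Using Kadane's algorithm on [-3, 7, 5, -8, -9, -9]:

Scanning through the array:
Position 1 (value 7): max_ending_here = 7, max_so_far = 7
Position 2 (value 5): max_ending_here = 12, max_so_far = 12
Position 3 (value -8): max_ending_here = 4, max_so_far = 12
Position 4 (value -9): max_ending_here = -5, max_so_far = 12
Position 5 (value -9): max_ending_here = -9, max_so_far = 12

Maximum subarray: [7, 5]
Maximum sum: 12

The maximum subarray is [7, 5] with sum 12. This subarray runs from index 1 to index 2.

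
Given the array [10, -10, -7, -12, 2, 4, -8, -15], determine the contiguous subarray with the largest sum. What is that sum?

Using Kadane's algorithm on [10, -10, -7, -12, 2, 4, -8, -15]:

Scanning through the array:
Position 1 (value -10): max_ending_here = 0, max_so_far = 10
Position 2 (value -7): max_ending_here = -7, max_so_far = 10
Position 3 (value -12): max_ending_here = -12, max_so_far = 10
Position 4 (value 2): max_ending_here = 2, max_so_far = 10
Position 5 (value 4): max_ending_here = 6, max_so_far = 10
Position 6 (value -8): max_ending_here = -2, max_so_far = 10
Position 7 (value -15): max_ending_here = -15, max_so_far = 10

Maximum subarray: [10]
Maximum sum: 10

The maximum subarray is [10] with sum 10. This subarray runs from index 0 to index 0.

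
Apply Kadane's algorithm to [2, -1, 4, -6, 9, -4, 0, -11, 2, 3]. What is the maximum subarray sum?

Using Kadane's algorithm on [2, -1, 4, -6, 9, -4, 0, -11, 2, 3]:

Scanning through the array:
Position 1 (value -1): max_ending_here = 1, max_so_far = 2
Position 2 (value 4): max_ending_here = 5, max_so_far = 5
Position 3 (value -6): max_ending_here = -1, max_so_far = 5
Position 4 (value 9): max_ending_here = 9, max_so_far = 9
Position 5 (value -4): max_ending_here = 5, max_so_far = 9
Position 6 (value 0): max_ending_here = 5, max_so_far = 9
Position 7 (value -11): max_ending_here = -6, max_so_far = 9
Position 8 (value 2): max_ending_here = 2, max_so_far = 9
Position 9 (value 3): max_ending_here = 5, max_so_far = 9

Maximum subarray: [9]
Maximum sum: 9

The maximum subarray is [9] with sum 9. This subarray runs from index 4 to index 4.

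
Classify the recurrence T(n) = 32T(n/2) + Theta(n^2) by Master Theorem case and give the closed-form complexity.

Master Theorem for T(n) = 32T(n/2) + O(n^2):

a = 32, b = 2, c = 2
log_b(a) = log_2(32) = 5.0000

Case 1: c = 2 < log_2(32) = 5.0000
T(n) = O(n^(log_2 32)) = O(n^5)

For T(n) = 32T(n/2) + O(n^2): log_2(32) = 5.0000. This is Case 1 of the Master Theorem (c < log_b(a), work dominated by leaves), giving O(n^5).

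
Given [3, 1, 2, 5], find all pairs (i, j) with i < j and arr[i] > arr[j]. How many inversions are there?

Finding inversions in [3, 1, 2, 5]:

(0, 1): arr[0]=3 > arr[1]=1
(0, 2): arr[0]=3 > arr[2]=2

Total inversions: 2

The array has 2 inversion(s): (0,1), (0,2). Each pair (i,j) satisfies i < j and arr[i] > arr[j].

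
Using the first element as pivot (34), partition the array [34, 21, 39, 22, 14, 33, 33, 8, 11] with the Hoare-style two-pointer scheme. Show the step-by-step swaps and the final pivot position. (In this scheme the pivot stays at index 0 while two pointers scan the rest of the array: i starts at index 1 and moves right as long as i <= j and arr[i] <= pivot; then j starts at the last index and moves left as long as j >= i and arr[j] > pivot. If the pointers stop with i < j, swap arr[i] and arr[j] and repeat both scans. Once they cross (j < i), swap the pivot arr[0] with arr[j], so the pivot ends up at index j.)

Hoare-style two-pointer partition with pivot = 34:

Initial array: [34, 21, 39, 22, 14, 33, 33, 8, 11]

Pointers start at i = 1, j = 8.
i stops at index 2 (arr[2]=39 > 34), j stops at index 8 (arr[8]=11 <= 34): swap arr[2] and arr[8], array becomes [34, 21, 11, 22, 14, 33, 33, 8, 39]
i ends at 8, j ends at 7: the pointers have crossed (j < i), so scanning stops.

Swap pivot arr[0] with arr[7] to place pivot at position 7: [8, 21, 11, 22, 14, 33, 33, 34, 39]
Pivot position: 7

After partitioning with pivot 34, the array becomes [8, 21, 11, 22, 14, 33, 33, 34, 39]. The pivot is placed at index 7. All elements to the left of the pivot are <= 34, and all elements to the right are > 34.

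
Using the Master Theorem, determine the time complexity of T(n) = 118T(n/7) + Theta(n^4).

Master Theorem for T(n) = 118T(n/7) + O(n^4):

a = 118, b = 7, c = 4
log_b(a) = log_7(118) = 2.4516

Case 3: c = 4 > log_7(118) = 2.4516
T(n) = O(n^4) = O(n^4)

For T(n) = 118T(n/7) + O(n^4): log_7(118) = 2.4516. This is Case 3 of the Master Theorem (c > log_b(a), work dominated by root), giving O(n^4).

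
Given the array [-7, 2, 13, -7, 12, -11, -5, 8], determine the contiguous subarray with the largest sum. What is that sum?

Using Kadane's algorithm on [-7, 2, 13, -7, 12, -11, -5, 8]:

Scanning through the array:
Position 1 (value 2): max_ending_here = 2, max_so_far = 2
Position 2 (value 13): max_ending_here = 15, max_so_far = 15
Position 3 (value -7): max_ending_here = 8, max_so_far = 15
Position 4 (value 12): max_ending_here = 20, max_so_far = 20
Position 5 (value -11): max_ending_here = 9, max_so_far = 20
Position 6 (value -5): max_ending_here = 4, max_so_far = 20
Position 7 (value 8): max_ending_here = 12, max_so_far = 20

Maximum subarray: [2, 13, -7, 12]
Maximum sum: 20

The maximum subarray is [2, 13, -7, 12] with sum 20. This subarray runs from index 1 to index 4.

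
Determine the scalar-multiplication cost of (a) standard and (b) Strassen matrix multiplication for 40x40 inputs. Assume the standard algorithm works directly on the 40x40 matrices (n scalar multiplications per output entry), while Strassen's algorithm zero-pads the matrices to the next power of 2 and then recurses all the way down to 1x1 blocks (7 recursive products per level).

Matrix multiplication for 40x40 matrices:

Strassen's algorithm requires power-of-2 dimensions. Pad 40x40 to 64x64 (next power of 2).

Standard algorithm: 40^3 = 64000 multiplications
Strassen's algorithm: 7^(log2(64)) = 7^6 = 117649 multiplications
Difference: 64000 - 117649 = -53649 (Strassen uses MORE here due to padding overhead — for small or just-over-power-of-2 n, padding can outweigh the per-level savings)

Standard: 64000 multiplications (40^3). Strassen: 117649 multiplications (7^6, after padding to 64x64). Strassen reduces 8 recursive multiplications to 7 at each level.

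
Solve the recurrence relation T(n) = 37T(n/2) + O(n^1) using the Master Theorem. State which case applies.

Master Theorem for T(n) = 37T(n/2) + O(n^1):

a = 37, b = 2, c = 1
log_b(a) = log_2(37) = 5.2095

Case 1: c = 1 < log_2(37) = 5.2095
T(n) = O(n^(log_2 37))

For T(n) = 37T(n/2) + O(n^1): log_2(37) = 5.2095. This is Case 1 of the Master Theorem (c < log_b(a), work dominated by leaves), giving O(n^(log_2 37)).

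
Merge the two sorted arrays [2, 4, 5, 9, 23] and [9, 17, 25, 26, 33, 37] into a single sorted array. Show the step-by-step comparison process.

Merging process:

Compare 2 vs 9: take 2 from left. Merged: [2]
Compare 4 vs 9: take 4 from left. Merged: [2, 4]
Compare 5 vs 9: take 5 from left. Merged: [2, 4, 5]
Compare 9 vs 9: take 9 from left. Merged: [2, 4, 5, 9]
Compare 23 vs 9: take 9 from right. Merged: [2, 4, 5, 9, 9]
Compare 23 vs 17: take 17 from right. Merged: [2, 4, 5, 9, 9, 17]
Compare 23 vs 25: take 23 from left. Merged: [2, 4, 5, 9, 9, 17, 23]
Append remaining from right: [25, 26, 33, 37]. Merged: [2, 4, 5, 9, 9, 17, 23, 25, 26, 33, 37]

Final merged array: [2, 4, 5, 9, 9, 17, 23, 25, 26, 33, 37]
Total comparisons: 7

The merged array is [2, 4, 5, 9, 9, 17, 23, 25, 26, 33, 37], requiring 7 comparisons. The merge step runs in O(n) time where n is the total number of elements.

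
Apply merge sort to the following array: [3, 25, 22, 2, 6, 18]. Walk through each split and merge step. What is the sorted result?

Merge sort trace:

Split: [3, 25, 22, 2, 6, 18] -> [3, 25, 22] and [2, 6, 18]
  Split: [3, 25, 22] -> [3] and [25, 22]
    Split: [25, 22] -> [25] and [22]
    Merge: [25] + [22] -> [22, 25]
  Merge: [3] + [22, 25] -> [3, 22, 25]
  Split: [2, 6, 18] -> [2] and [6, 18]
    Split: [6, 18] -> [6] and [18]
    Merge: [6] + [18] -> [6, 18]
  Merge: [2] + [6, 18] -> [2, 6, 18]
Merge: [3, 22, 25] + [2, 6, 18] -> [2, 3, 6, 18, 22, 25]

Final sorted array: [2, 3, 6, 18, 22, 25]

The merge sort proceeds by recursively splitting the array and merging sorted halves.
After all merges, the sorted array is [2, 3, 6, 18, 22, 25].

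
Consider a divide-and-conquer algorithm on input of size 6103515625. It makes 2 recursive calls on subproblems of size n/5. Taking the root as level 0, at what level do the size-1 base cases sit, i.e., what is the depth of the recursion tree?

For divide and conquer with division factor 5:

Problem sizes at each level:
Level 0: 6103515625
Level 1: 1220703125
Level 2: 244140625
Level 3: 48828125
Level 4: 9765625
Level 5: 1953125
Level 6: 390625
Level 7: 78125
Level 8: 15625
Level 9: 3125
Level 10: 625
Level 11: 125
Level 12: 25
Level 13: 5
Level 14: 1

The root is level 0 and the size-1 base case is level 14 (the tree spans levels 0 through 14, i.e. 15 levels counting the root), so the depth is the number of divisions: log_5(6103515625) = 14

The recursion tree depth is log_5(6103515625) = 14. At each level, the problem size is divided by 5, so it takes 14 divisions to reduce to a base case of size 1. The algorithm makes 2 recursive calls at each level.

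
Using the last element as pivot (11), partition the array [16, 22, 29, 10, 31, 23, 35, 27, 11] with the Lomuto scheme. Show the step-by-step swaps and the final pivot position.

Lomuto partition with pivot = 11:

Initial array: [16, 22, 29, 10, 31, 23, 35, 27, 11]

arr[0]=16 > 11: no swap
arr[1]=22 > 11: no swap
arr[2]=29 > 11: no swap
arr[3]=10 <= 11: swap with position 0, array becomes [10, 22, 29, 16, 31, 23, 35, 27, 11]
arr[4]=31 > 11: no swap
arr[5]=23 > 11: no swap
arr[6]=35 > 11: no swap
arr[7]=27 > 11: no swap

Place pivot at position 1: [10, 11, 29, 16, 31, 23, 35, 27, 22]
Pivot position: 1

After partitioning with pivot 11, the array becomes [10, 11, 29, 16, 31, 23, 35, 27, 22]. The pivot is placed at index 1. All elements to the left of the pivot are <= 11, and all elements to the right are > 11.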